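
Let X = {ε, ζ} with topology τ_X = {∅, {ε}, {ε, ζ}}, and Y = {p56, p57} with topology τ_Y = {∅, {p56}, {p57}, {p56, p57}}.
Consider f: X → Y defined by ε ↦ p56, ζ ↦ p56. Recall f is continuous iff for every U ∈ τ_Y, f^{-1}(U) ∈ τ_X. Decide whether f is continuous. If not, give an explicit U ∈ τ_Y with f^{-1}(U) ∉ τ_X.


f IS continuous.

Compute f^{-1}(U) for each U ∈ τ_Y:
  U = ∅: f^{-1}(U) = ∅ ∈ τ_X ✓.
  U = {p56}: f^{-1}(U) = {ε, ζ} ∈ τ_X ✓.
  U = {p57}: f^{-1}(U) = ∅ ∈ τ_X ✓.
  U = {p56, p57}: f^{-1}(U) = {ε, ζ} ∈ τ_X ✓.
Every preimage lies in τ_X, so f IS continuous.


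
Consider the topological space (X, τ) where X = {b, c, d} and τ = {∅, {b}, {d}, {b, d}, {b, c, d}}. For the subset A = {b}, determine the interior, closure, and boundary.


int(A) = {b}, cl(A) = {b, c}, ∂A = {c}.

Closed sets in (X, τ) are complements of opens:
  closed(X, τ) = {∅, {c}, {b, c}, {c, d}, {b, c, d}}.
int(A) = ⋃ {U ∈ τ : U ⊆ A}. Opens contained in A: ∅, {b}.
Taking the union of these: int(A) = {b}.
cl(A) = ⋂ {C closed : A ⊆ C}. Closed sets containing A: {b, c}, {b, c, d}.
Intersecting these: cl(A) = {b, c}.
∂A = cl(A) ∖ int(A) = {b, c} ∖ {b} = {c}.


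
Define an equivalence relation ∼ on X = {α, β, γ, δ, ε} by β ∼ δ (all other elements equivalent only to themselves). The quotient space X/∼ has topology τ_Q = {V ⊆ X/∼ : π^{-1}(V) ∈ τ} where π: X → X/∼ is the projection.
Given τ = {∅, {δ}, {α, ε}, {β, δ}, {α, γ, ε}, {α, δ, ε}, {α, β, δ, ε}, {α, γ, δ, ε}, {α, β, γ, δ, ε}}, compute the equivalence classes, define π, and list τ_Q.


X/∼ = {[α], [β=δ], [γ], [ε]}; |τ_Q| = 6.

Equivalence classes: [α], [β=δ], [γ], [ε].
Quotient map π: X → X/∼ sends α ↦ [α], β ↦ [β=δ], γ ↦ [γ], δ ↦ [β=δ], ε ↦ [ε].
For each subset V ⊆ X/∼, compute π^{-1}(V) ⊆ X and check whether π^{-1}(V) ∈ τ. V is open in τ_Q iff π^{-1}(V) ∈ τ.
  V = {}: π^{-1}(V) = ∅ ∈ τ ✓.
  V = {[α]}: π^{-1}(V) = {α} ∉ τ ✗.
  V = {[β=δ]}: π^{-1}(V) = {β, δ} ∈ τ ✓.
  V = {[α], [β=δ]}: π^{-1}(V) = {α, β, δ} ∉ τ ✗.
  V = {[γ]}: π^{-1}(V) = {γ} ∉ τ ✗.
  V = {[α], [γ]}: π^{-1}(V) = {α, γ} ∉ τ ✗.
  V = {[β=δ], [γ]}: π^{-1}(V) = {β, γ, δ} ∉ τ ✗.
  V = {[α], [β=δ], [γ]}: π^{-1}(V) = {α, β, γ, δ} ∉ τ ✗.
  V = {[ε]}: π^{-1}(V) = {ε} ∉ τ ✗.
  V = {[α], [ε]}: π^{-1}(V) = {α, ε} ∈ τ ✓.
  V = {[β=δ], [ε]}: π^{-1}(V) = {β, δ, ε} ∉ τ ✗.
  V = {[α], [β=δ], [ε]}: π^{-1}(V) = {α, β, δ, ε} ∈ τ ✓.
  V = {[γ], [ε]}: π^{-1}(V) = {γ, ε} ∉ τ ✗.
  V = {[α], [γ], [ε]}: π^{-1}(V) = {α, γ, ε} ∈ τ ✓.
  V = {[β=δ], [γ], [ε]}: π^{-1}(V) = {β, γ, δ, ε} ∉ τ ✗.
  V = {[α], [β=δ], [γ], [ε]}: π^{-1}(V) = {α, β, γ, δ, ε} ∈ τ ✓.
Open sets in the quotient: τ_Q = {{}, {[β=δ]}, {[α], [ε]}, {[α], [β=δ], [ε]}, {[α], [γ], [ε]}, {[α], [β=δ], [γ], [ε]}} (6 elements).


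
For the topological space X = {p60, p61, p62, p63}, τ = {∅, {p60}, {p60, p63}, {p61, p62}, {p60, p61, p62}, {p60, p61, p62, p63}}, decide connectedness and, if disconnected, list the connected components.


(X, τ) is disconnected; components = [{p60, p63}, {p61, p62}].

Find clopen sets (U ∈ τ with X ∖ U ∈ τ):
  U = ∅, X ∖ U = {p60, p61, p62, p63} — both open, so U is clopen.
  U = {p60, p63}, X ∖ U = {p61, p62} — both open, so U is clopen.
  U = {p61, p62}, X ∖ U = {p60, p63} — both open, so U is clopen.
  U = {p60, p61, p62, p63}, X ∖ U = ∅ — both open, so U is clopen.
Nontrivial clopen(s) exist: e.g. {p60, p63}. So (X, τ) is disconnected.
Compute connected components by grouping points that agree on all clopens:
  component: {p60, p63}
  component: {p61, p62}


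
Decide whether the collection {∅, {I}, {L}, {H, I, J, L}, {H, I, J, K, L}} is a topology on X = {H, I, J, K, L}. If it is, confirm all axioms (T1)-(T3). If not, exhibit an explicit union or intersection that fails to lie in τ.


τ is NOT a topology on X.

Axiom (T1): ∅ ∈ τ? Yes; X ∈ τ? Yes.
Axiom (T2/T3): check pairwise unions and intersections of members of τ.
Counterexample for (T2): {I} ∪ {L} = {I, L} ∉ τ. Therefore τ is NOT a topology.


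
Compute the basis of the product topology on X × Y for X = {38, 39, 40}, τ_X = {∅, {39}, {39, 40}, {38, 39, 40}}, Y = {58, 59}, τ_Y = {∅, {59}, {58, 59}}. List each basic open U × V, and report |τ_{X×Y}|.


Basis B = {∅ × ∅, {39} × {59}, {39} × {58, 59}, {39, 40} × {59}, {38, 39, 40} × {59}, {39, 40} × {58, 59}, {38, 39, 40} × {58, 59}}; |τ_{X×Y}| = 10.

Enumerate products U × V with U ∈ τ_X, V ∈ τ_Y (deduplicated):
  ∅ × ∅ = {} (∅)
  {39} × {59} = {(39,59)}
  {39} × {58, 59} = {(39,58), (39,59)}
  {39, 40} × {59} = {(39,59), (40,59)}
  {38, 39, 40} × {59} = {(38,59), (39,59), (40,59)}
  {39, 40} × {58, 59} = {(39,58), (39,59), (40,58), (40,59)}
  {38, 39, 40} × {58, 59} = {(38,58), (38,59), (39,58), (39,59), (40,58), (40,59)}
These 7 distinct sets form the basis B.
Close under arbitrary unions to get τ_{X×Y}; counting gives |τ_{X×Y}| = 10.


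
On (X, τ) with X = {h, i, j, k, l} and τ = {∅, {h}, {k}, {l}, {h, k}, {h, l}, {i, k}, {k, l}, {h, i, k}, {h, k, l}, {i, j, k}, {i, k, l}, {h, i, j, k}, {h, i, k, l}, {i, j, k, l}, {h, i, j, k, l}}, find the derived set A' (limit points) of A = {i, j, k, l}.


A' = {i, j}

For each x ∈ X, list the open sets U ∈ τ with x ∈ U, then check whether U ∩ (A ∖ {x}) ≠ ∅ for every such U.
  x = h: open {h} ∋ x has {h} ∩ (A ∖ {h}) = ∅, so x is NOT a limit point.
  x = i: opens ∋ x are {i, k}, {h, i, k}, {i, j, k}, {i, k, l}, {h, i, j, k}, {h, i, k, l}, {i, j, k, l}, {h, i, j, k, l}; each meets A ∖ {i}, so x IS a limit point.
  x = j: opens ∋ x are {i, j, k}, {h, i, j, k}, {i, j, k, l}, {h, i, j, k, l}; each meets A ∖ {j}, so x IS a limit point.
  x = k: open {k} ∋ x has {k} ∩ (A ∖ {k}) = ∅, so x is NOT a limit point.
  x = l: open {l} ∋ x has {l} ∩ (A ∖ {l}) = ∅, so x is NOT a limit point.
Collecting: A' = {i, j}.


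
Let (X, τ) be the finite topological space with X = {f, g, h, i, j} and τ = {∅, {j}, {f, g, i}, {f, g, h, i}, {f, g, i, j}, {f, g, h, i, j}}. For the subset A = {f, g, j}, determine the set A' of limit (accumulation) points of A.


A' = {f, g, h, i}

For each x ∈ X, list the open sets U ∈ τ with x ∈ U, then check whether U ∩ (A ∖ {x}) ≠ ∅ for every such U.
  x = f: opens ∋ x are {f, g, i}, {f, g, h, i}, {f, g, i, j}, {f, g, h, i, j}; each meets A ∖ {f}, so x IS a limit point.
  x = g: opens ∋ x are {f, g, i}, {f, g, h, i}, {f, g, i, j}, {f, g, h, i, j}; each meets A ∖ {g}, so x IS a limit point.
  x = h: opens ∋ x are {f, g, h, i}, {f, g, h, i, j}; each meets A ∖ {h}, so x IS a limit point.
  x = i: opens ∋ x are {f, g, i}, {f, g, h, i}, {f, g, i, j}, {f, g, h, i, j}; each meets A ∖ {i}, so x IS a limit point.
  x = j: open {j} ∋ x has {j} ∩ (A ∖ {j}) = ∅, so x is NOT a limit point.
Collecting: A' = {f, g, h, i}.


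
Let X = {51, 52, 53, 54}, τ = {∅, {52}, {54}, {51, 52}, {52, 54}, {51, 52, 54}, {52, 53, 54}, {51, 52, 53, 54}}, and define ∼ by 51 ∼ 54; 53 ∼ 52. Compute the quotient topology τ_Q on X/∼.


X/∼ = {[51=54], [52=53]}; |τ_Q| = 2.

Equivalence classes: [51=54], [52=53].
Quotient map π: X → X/∼ sends 51 ↦ [51=54], 52 ↦ [52=53], 53 ↦ [52=53], 54 ↦ [51=54].
For each subset V ⊆ X/∼, compute π^{-1}(V) ⊆ X and check whether π^{-1}(V) ∈ τ. V is open in τ_Q iff π^{-1}(V) ∈ τ.
  V = {}: π^{-1}(V) = ∅ ∈ τ ✓.
  V = {[51=54]}: π^{-1}(V) = {51, 54} ∉ τ ✗.
  V = {[52=53]}: π^{-1}(V) = {52, 53} ∉ τ ✗.
  V = {[51=54], [52=53]}: π^{-1}(V) = {51, 52, 53, 54} ∈ τ ✓.
Open sets in the quotient: τ_Q = {{}, {[51=54], [52=53]}} (2 elements).


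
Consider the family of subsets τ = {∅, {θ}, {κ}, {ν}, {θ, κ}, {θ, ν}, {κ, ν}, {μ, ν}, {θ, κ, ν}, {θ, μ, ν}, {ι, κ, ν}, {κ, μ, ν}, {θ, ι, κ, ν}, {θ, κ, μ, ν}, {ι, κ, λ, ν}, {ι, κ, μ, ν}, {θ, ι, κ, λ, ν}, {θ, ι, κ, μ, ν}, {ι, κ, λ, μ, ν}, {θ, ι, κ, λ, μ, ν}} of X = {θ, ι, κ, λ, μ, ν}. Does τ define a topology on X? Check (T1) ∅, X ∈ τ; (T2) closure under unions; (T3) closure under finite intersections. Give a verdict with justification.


τ IS a topology on X.

Axiom (T1): ∅ ∈ τ? Yes; X ∈ τ? Yes.
Axiom (T2/T3): check pairwise unions and intersections of members of τ.
All pairwise intersections and unions checked — each lies in τ. Therefore τ satisfies (T1), (T2), (T3): it IS a topology on X.


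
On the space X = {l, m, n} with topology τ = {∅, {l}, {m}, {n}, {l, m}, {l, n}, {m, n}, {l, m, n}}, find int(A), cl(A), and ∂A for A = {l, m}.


int(A) = {l, m}, cl(A) = {l, m}, ∂A = ∅.

Closed sets in (X, τ) are complements of opens:
  closed(X, τ) = {∅, {l}, {m}, {n}, {l, m}, {l, n}, {m, n}, {l, m, n}}.
int(A) = ⋃ {U ∈ τ : U ⊆ A}. Opens contained in A: ∅, {l}, {m}, {l, m}.
Taking the union of these: int(A) = {l, m}.
cl(A) = ⋂ {C closed : A ⊆ C}. Closed sets containing A: {l, m}, {l, m, n}.
Intersecting these: cl(A) = {l, m}.
∂A = cl(A) ∖ int(A) = {l, m} ∖ {l, m} = ∅.


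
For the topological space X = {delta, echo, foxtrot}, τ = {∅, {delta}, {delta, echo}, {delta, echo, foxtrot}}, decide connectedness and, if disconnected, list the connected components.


(X, τ) is connected.

Find clopen sets (U ∈ τ with X ∖ U ∈ τ):
  U = ∅, X ∖ U = {delta, echo, foxtrot} — both open, so U is clopen.
  U = {delta, echo, foxtrot}, X ∖ U = ∅ — both open, so U is clopen.
Only trivial clopens (∅ and X) exist, so (X, τ) is connected.
Compute connected components by grouping points that agree on all clopens:
  component: {delta, echo, foxtrot}


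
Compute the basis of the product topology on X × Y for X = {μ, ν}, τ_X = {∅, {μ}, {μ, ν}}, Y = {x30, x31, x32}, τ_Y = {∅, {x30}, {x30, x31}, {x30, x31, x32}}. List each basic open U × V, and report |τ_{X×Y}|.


Basis B = {∅ × ∅, {μ} × {x30}, {μ} × {x30, x31}, {μ, ν} × {x30}, {μ} × {x30, x31, x32}, {μ, ν} × {x30, x31}, {μ, ν} × {x30, x31, x32}}; |τ_{X×Y}| = 10.

Enumerate products U × V with U ∈ τ_X, V ∈ τ_Y (deduplicated):
  ∅ × ∅ = {} (∅)
  {μ} × {x30} = {(μ,x30)}
  {μ} × {x30, x31} = {(μ,x30), (μ,x31)}
  {μ, ν} × {x30} = {(μ,x30), (ν,x30)}
  {μ} × {x30, x31, x32} = {(μ,x30), (μ,x31), (μ,x32)}
  {μ, ν} × {x30, x31} = {(μ,x30), (μ,x31), (ν,x30), (ν,x31)}
  {μ, ν} × {x30, x31, x32} = {(μ,x30), (μ,x31), (μ,x32), (ν,x30), (ν,x31), (ν,x32)}
These 7 distinct sets form the basis B.
Close under arbitrary unions to get τ_{X×Y}; counting gives |τ_{X×Y}| = 10.


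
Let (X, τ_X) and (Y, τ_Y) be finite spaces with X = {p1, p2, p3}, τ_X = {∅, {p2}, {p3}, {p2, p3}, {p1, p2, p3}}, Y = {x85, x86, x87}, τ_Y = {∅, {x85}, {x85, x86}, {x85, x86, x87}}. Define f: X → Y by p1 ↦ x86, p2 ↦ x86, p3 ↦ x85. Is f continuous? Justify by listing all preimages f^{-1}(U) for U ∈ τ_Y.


f IS continuous.

Compute f^{-1}(U) for each U ∈ τ_Y:
  U = ∅: f^{-1}(U) = ∅ ∈ τ_X ✓.
  U = {x85}: f^{-1}(U) = {p3} ∈ τ_X ✓.
  U = {x85, x86}: f^{-1}(U) = {p1, p2, p3} ∈ τ_X ✓.
  U = {x85, x86, x87}: f^{-1}(U) = {p1, p2, p3} ∈ τ_X ✓.
Every preimage lies in τ_X, so f IS continuous.


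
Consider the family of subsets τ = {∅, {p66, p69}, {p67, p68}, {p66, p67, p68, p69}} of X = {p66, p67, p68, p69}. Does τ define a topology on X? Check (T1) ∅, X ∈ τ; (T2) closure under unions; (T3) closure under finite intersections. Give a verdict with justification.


τ IS a topology on X.

Axiom (T1): ∅ ∈ τ? Yes; X ∈ τ? Yes.
Axiom (T2/T3): check pairwise unions and intersections of members of τ.
All pairwise intersections and unions checked — each lies in τ. Therefore τ satisfies (T1), (T2), (T3): it IS a topology on X.


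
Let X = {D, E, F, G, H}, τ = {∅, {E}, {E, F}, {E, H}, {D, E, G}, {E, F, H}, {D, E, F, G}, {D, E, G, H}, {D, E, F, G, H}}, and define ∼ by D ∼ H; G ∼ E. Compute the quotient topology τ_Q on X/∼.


X/∼ = {[D=H], [E=G], [F]}; |τ_Q| = 3.

Equivalence classes: [D=H], [E=G], [F].
Quotient map π: X → X/∼ sends D ↦ [D=H], E ↦ [E=G], F ↦ [F], G ↦ [E=G], H ↦ [D=H].
For each subset V ⊆ X/∼, compute π^{-1}(V) ⊆ X and check whether π^{-1}(V) ∈ τ. V is open in τ_Q iff π^{-1}(V) ∈ τ.
  V = {}: π^{-1}(V) = ∅ ∈ τ ✓.
  V = {[D=H]}: π^{-1}(V) = {D, H} ∉ τ ✗.
  V = {[E=G]}: π^{-1}(V) = {E, G} ∉ τ ✗.
  V = {[D=H], [E=G]}: π^{-1}(V) = {D, E, G, H} ∈ τ ✓.
  V = {[F]}: π^{-1}(V) = {F} ∉ τ ✗.
  V = {[D=H], [F]}: π^{-1}(V) = {D, F, H} ∉ τ ✗.
  V = {[E=G], [F]}: π^{-1}(V) = {E, F, G} ∉ τ ✗.
  V = {[D=H], [E=G], [F]}: π^{-1}(V) = {D, E, F, G, H} ∈ τ ✓.
Open sets in the quotient: τ_Q = {{}, {[D=H], [E=G]}, {[D=H], [E=G], [F]}} (3 elements).


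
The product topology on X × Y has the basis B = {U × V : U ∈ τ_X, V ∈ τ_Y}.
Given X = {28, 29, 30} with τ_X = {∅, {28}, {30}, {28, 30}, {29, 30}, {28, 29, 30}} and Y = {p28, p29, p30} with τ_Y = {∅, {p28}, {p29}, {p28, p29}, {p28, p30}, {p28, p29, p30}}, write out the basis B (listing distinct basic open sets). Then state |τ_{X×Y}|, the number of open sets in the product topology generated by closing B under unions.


Basis B = {∅ × ∅, {28} × {p28}, {28} × {p29}, {30} × {p28}, {30} × {p29}, {28} × {p28, p29}, {28} × {p28, p30}, {28, 30} × {p28}, {28, 30} × {p29}, {29, 30} × {p28}, {29, 30} × {p29}, {30} × {p28, p29}, {30} × {p28, p30}, {28} × {p28, p29, p30}, {28, 29, 30} × {p28}, {28, 29, 30} × {p29}, {30} × {p28, p29, p30}, {28, 30} × {p28, p29}, {28, 30} × {p28, p30}, {29, 30} × {p28, p29}, {29, 30} × {p28, p30}, {28, 30} × {p28, p29, p30}, {28, 29, 30} × {p28, p29}, {28, 29, 30} × {p28, p30}, {29, 30} × {p28, p29, p30}, {28, 29, 30} × {p28, p29, p30}}; |τ_{X×Y}| = 108.

Enumerate products U × V with U ∈ τ_X, V ∈ τ_Y (deduplicated):
  ∅ × ∅ = {} (∅)
  {28} × {p28} = {(28,p28)}
  {28} × {p29} = {(28,p29)}
  {30} × {p28} = {(30,p28)}
  {30} × {p29} = {(30,p29)}
  {28} × {p28, p29} = {(28,p28), (28,p29)}
  {28} × {p28, p30} = {(28,p28), (28,p30)}
  {28, 30} × {p28} = {(28,p28), (30,p28)}
  {28, 30} × {p29} = {(28,p29), (30,p29)}
  {29, 30} × {p28} = {(29,p28), (30,p28)}
  {29, 30} × {p29} = {(29,p29), (30,p29)}
  {30} × {p28, p29} = {(30,p28), (30,p29)}
  {30} × {p28, p30} = {(30,p28), (30,p30)}
  {28} × {p28, p29, p30} = {(28,p28), (28,p29), (28,p30)}
  {28, 29, 30} × {p28} = {(28,p28), (29,p28), (30,p28)}
  {28, 29, 30} × {p29} = {(28,p29), (29,p29), (30,p29)}
  {30} × {p28, p29, p30} = {(30,p28), (30,p29), (30,p30)}
  {28, 30} × {p28, p29} = {(28,p28), (28,p29), (30,p28), (30,p29)}
  {28, 30} × {p28, p30} = {(28,p28), (28,p30), (30,p28), (30,p30)}
  {29, 30} × {p28, p29} = {(29,p28), (29,p29), (30,p28), (30,p29)}
  {29, 30} × {p28, p30} = {(29,p28), (29,p30), (30,p28), (30,p30)}
  {28, 30} × {p28, p29, p30} = {(28,p28), (28,p29), (28,p30), (30,p28), (30,p29), (30,p30)}
  {28, 29, 30} × {p28, p29} = {(28,p28), (28,p29), (29,p28), (29,p29), (30,p28), (30,p29)}
  {28, 29, 30} × {p28, p30} = {(28,p28), (28,p30), (29,p28), (29,p30), (30,p28), (30,p30)}
  {29, 30} × {p28, p29, p30} = {(29,p28), (29,p29), (29,p30), (30,p28), (30,p29), (30,p30)}
  {28, 29, 30} × {p28, p29, p30} = {(28,p28), (28,p29), (28,p30), (29,p28), (29,p29), (29,p30), (30,p28), (30,p29), (30,p30)}
These 26 distinct sets form the basis B.
Close under arbitrary unions to get τ_{X×Y}; counting gives |τ_{X×Y}| = 108.


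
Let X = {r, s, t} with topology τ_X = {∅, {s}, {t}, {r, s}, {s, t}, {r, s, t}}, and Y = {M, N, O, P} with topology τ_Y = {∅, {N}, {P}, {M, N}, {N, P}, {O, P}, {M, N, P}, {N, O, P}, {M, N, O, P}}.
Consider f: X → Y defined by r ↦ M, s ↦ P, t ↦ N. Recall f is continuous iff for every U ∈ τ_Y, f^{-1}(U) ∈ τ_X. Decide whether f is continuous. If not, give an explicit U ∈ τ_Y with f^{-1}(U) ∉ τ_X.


f is NOT continuous.

Compute f^{-1}(U) for each U ∈ τ_Y:
  U = ∅: f^{-1}(U) = ∅ ∈ τ_X ✓.
  U = {N}: f^{-1}(U) = {t} ∈ τ_X ✓.
  U = {P}: f^{-1}(U) = {s} ∈ τ_X ✓.
  U = {M, N}: f^{-1}(U) = {r, t} ∉ τ_X ✗.
  U = {N, P}: f^{-1}(U) = {s, t} ∈ τ_X ✓.
  U = {O, P}: f^{-1}(U) = {s} ∈ τ_X ✓.
  U = {M, N, P}: f^{-1}(U) = {r, s, t} ∈ τ_X ✓.
  U = {N, O, P}: f^{-1}(U) = {s, t} ∈ τ_X ✓.
  U = {M, N, O, P}: f^{-1}(U) = {r, s, t} ∈ τ_X ✓.
Found U = {M, N} with f^{-1}(U) = {r, t} not in τ_X. Therefore f is NOT continuous.


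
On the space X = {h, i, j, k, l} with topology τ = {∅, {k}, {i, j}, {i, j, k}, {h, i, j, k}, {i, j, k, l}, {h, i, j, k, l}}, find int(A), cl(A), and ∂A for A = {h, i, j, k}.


int(A) = {h, i, j, k}, cl(A) = {h, i, j, k, l}, ∂A = {l}.

Closed sets in (X, τ) are complements of opens:
  closed(X, τ) = {∅, {h}, {l}, {h, l}, {h, k, l}, {h, i, j, l}, {h, i, j, k, l}}.
int(A) = ⋃ {U ∈ τ : U ⊆ A}. Opens contained in A: ∅, {k}, {i, j}, {i, j, k}, {h, i, j, k}.
Taking the union of these: int(A) = {h, i, j, k}.
cl(A) = ⋂ {C closed : A ⊆ C}. Closed sets containing A: {h, i, j, k, l}.
Intersecting these: cl(A) = {h, i, j, k, l}.
∂A = cl(A) ∖ int(A) = {h, i, j, k, l} ∖ {h, i, j, k} = {l}.


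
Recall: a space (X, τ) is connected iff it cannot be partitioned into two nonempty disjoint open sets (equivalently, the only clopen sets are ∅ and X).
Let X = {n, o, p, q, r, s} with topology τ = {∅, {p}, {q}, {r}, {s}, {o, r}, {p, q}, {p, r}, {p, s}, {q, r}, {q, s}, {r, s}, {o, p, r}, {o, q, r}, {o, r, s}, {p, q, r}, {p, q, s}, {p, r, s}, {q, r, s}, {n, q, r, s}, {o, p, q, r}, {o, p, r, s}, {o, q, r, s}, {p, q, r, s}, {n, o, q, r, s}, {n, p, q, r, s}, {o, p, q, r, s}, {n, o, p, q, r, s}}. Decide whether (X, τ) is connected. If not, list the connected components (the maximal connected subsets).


(X, τ) is disconnected; components = [{p}, {n, o, q, r, s}].

Find clopen sets (U ∈ τ with X ∖ U ∈ τ):
  U = ∅, X ∖ U = {n, o, p, q, r, s} — both open, so U is clopen.
  U = {p}, X ∖ U = {n, o, q, r, s} — both open, so U is clopen.
  U = {n, o, q, r, s}, X ∖ U = {p} — both open, so U is clopen.
  U = {n, o, p, q, r, s}, X ∖ U = ∅ — both open, so U is clopen.
Nontrivial clopen(s) exist: e.g. {p}. So (X, τ) is disconnected.
Compute connected components by grouping points that agree on all clopens:
  component: {p}
  component: {n, o, q, r, s}


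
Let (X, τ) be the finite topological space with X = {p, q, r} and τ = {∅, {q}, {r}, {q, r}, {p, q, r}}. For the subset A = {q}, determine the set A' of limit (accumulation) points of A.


A' = {p}

For each x ∈ X, list the open sets U ∈ τ with x ∈ U, then check whether U ∩ (A ∖ {x}) ≠ ∅ for every such U.
  x = p: opens ∋ x are {p, q, r}; each meets A ∖ {p}, so x IS a limit point.
  x = q: open {q} ∋ x has {q} ∩ (A ∖ {q}) = ∅, so x is NOT a limit point.
  x = r: open {r} ∋ x has {r} ∩ (A ∖ {r}) = ∅, so x is NOT a limit point.
Collecting: A' = {p}.


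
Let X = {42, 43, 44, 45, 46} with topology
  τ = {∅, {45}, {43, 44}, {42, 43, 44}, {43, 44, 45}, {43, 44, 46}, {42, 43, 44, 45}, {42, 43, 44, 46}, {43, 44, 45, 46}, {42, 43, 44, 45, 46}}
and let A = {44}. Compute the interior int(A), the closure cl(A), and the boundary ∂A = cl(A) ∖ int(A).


int(A) = ∅, cl(A) = {42, 43, 44, 46}, ∂A = {42, 43, 44, 46}.

Closed sets in (X, τ) are complements of opens:
  closed(X, τ) = {∅, {42}, {45}, {46}, {42, 45}, {42, 46}, {45, 46}, {42, 45, 46}, {42, 43, 44, 46}, {42, 43, 44, 45, 46}}.
int(A) = ⋃ {U ∈ τ : U ⊆ A}. Opens contained in A: ∅.
Taking the union of these: int(A) = ∅.
cl(A) = ⋂ {C closed : A ⊆ C}. Closed sets containing A: {42, 43, 44, 46}, {42, 43, 44, 45, 46}.
Intersecting these: cl(A) = {42, 43, 44, 46}.
∂A = cl(A) ∖ int(A) = {42, 43, 44, 46} ∖ ∅ = {42, 43, 44, 46}.


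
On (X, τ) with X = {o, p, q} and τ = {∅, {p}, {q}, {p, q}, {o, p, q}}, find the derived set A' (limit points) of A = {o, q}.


A' = {o}

For each x ∈ X, list the open sets U ∈ τ with x ∈ U, then check whether U ∩ (A ∖ {x}) ≠ ∅ for every such U.
  x = o: opens ∋ x are {o, p, q}; each meets A ∖ {o}, so x IS a limit point.
  x = p: open {p} ∋ x has {p} ∩ (A ∖ {p}) = ∅, so x is NOT a limit point.
  x = q: open {q} ∋ x has {q} ∩ (A ∖ {q}) = ∅, so x is NOT a limit point.
Collecting: A' = {o}.


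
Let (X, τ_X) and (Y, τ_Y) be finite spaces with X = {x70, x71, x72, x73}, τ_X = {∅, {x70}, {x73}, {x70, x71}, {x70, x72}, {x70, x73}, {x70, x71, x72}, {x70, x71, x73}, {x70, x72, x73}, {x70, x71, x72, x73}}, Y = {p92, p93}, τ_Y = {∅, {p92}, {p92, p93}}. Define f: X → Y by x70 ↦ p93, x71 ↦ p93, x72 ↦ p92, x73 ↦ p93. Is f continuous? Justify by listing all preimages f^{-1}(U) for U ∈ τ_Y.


f is NOT continuous.

Compute f^{-1}(U) for each U ∈ τ_Y:
  U = ∅: f^{-1}(U) = ∅ ∈ τ_X ✓.
  U = {p92}: f^{-1}(U) = {x72} ∉ τ_X ✗.
  U = {p92, p93}: f^{-1}(U) = {x70, x71, x72, x73} ∈ τ_X ✓.
Found U = {p92} with f^{-1}(U) = {x72} not in τ_X. Therefore f is NOT continuous.


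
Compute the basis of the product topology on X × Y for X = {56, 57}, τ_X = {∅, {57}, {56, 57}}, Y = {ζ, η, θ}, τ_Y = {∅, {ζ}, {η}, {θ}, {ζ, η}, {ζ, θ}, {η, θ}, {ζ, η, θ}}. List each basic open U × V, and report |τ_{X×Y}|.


Basis B = {∅ × ∅, {57} × {ζ}, {57} × {η}, {57} × {θ}, {56, 57} × {ζ}, {56, 57} × {η}, {56, 57} × {θ}, {57} × {ζ, η}, {57} × {ζ, θ}, {57} × {η, θ}, {57} × {ζ, η, θ}, {56, 57} × {ζ, η}, {56, 57} × {ζ, θ}, {56, 57} × {η, θ}, {56, 57} × {ζ, η, θ}}; |τ_{X×Y}| = 27.

Enumerate products U × V with U ∈ τ_X, V ∈ τ_Y (deduplicated):
  ∅ × ∅ = {} (∅)
  {57} × {ζ} = {(57,ζ)}
  {57} × {η} = {(57,η)}
  {57} × {θ} = {(57,θ)}
  {56, 57} × {ζ} = {(56,ζ), (57,ζ)}
  {56, 57} × {η} = {(56,η), (57,η)}
  {56, 57} × {θ} = {(56,θ), (57,θ)}
  {57} × {ζ, η} = {(57,ζ), (57,η)}
  {57} × {ζ, θ} = {(57,ζ), (57,θ)}
  {57} × {η, θ} = {(57,η), (57,θ)}
  {57} × {ζ, η, θ} = {(57,ζ), (57,η), (57,θ)}
  {56, 57} × {ζ, η} = {(56,ζ), (56,η), (57,ζ), (57,η)}
  {56, 57} × {ζ, θ} = {(56,ζ), (56,θ), (57,ζ), (57,θ)}
  {56, 57} × {η, θ} = {(56,η), (56,θ), (57,η), (57,θ)}
  {56, 57} × {ζ, η, θ} = {(56,ζ), (56,η), (56,θ), (57,ζ), (57,η), (57,θ)}
These 15 distinct sets form the basis B.
Close under arbitrary unions to get τ_{X×Y}; counting gives |τ_{X×Y}| = 27.


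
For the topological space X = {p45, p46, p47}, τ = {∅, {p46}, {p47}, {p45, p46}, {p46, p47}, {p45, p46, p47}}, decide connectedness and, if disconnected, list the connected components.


(X, τ) is disconnected; components = [{p47}, {p45, p46}].

Find clopen sets (U ∈ τ with X ∖ U ∈ τ):
  U = ∅, X ∖ U = {p45, p46, p47} — both open, so U is clopen.
  U = {p47}, X ∖ U = {p45, p46} — both open, so U is clopen.
  U = {p45, p46}, X ∖ U = {p47} — both open, so U is clopen.
  U = {p45, p46, p47}, X ∖ U = ∅ — both open, so U is clopen.
Nontrivial clopen(s) exist: e.g. {p45, p46}. So (X, τ) is disconnected.
Compute connected components by grouping points that agree on all clopens:
  component: {p47}
  component: {p45, p46}


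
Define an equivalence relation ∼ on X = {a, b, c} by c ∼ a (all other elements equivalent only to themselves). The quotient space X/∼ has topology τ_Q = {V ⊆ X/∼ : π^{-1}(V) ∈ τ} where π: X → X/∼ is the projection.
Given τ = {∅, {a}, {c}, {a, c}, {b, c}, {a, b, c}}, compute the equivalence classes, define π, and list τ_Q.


X/∼ = {[a=c], [b]}; |τ_Q| = 3.

Equivalence classes: [a=c], [b].
Quotient map π: X → X/∼ sends a ↦ [a=c], b ↦ [b], c ↦ [a=c].
For each subset V ⊆ X/∼, compute π^{-1}(V) ⊆ X and check whether π^{-1}(V) ∈ τ. V is open in τ_Q iff π^{-1}(V) ∈ τ.
  V = {}: π^{-1}(V) = ∅ ∈ τ ✓.
  V = {[a=c]}: π^{-1}(V) = {a, c} ∈ τ ✓.
  V = {[b]}: π^{-1}(V) = {b} ∉ τ ✗.
  V = {[a=c], [b]}: π^{-1}(V) = {a, b, c} ∈ τ ✓.
Open sets in the quotient: τ_Q = {{}, {[a=c]}, {[a=c], [b]}} (3 elements).


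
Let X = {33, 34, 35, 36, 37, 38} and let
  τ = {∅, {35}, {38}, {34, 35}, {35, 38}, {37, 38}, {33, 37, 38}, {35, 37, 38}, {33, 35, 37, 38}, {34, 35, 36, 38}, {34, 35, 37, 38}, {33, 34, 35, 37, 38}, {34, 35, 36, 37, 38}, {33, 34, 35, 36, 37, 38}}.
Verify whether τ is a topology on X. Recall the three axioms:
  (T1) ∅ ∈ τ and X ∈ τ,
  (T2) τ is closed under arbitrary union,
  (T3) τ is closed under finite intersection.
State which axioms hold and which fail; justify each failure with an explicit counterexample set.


τ is NOT a topology on X.

Axiom (T1): ∅ ∈ τ? Yes; X ∈ τ? Yes.
Axiom (T2/T3): check pairwise unions and intersections of members of τ.
Counterexample for (T2): {38} ∪ {34, 35} = {34, 35, 38} ∉ τ. Therefore τ is NOT a topology.


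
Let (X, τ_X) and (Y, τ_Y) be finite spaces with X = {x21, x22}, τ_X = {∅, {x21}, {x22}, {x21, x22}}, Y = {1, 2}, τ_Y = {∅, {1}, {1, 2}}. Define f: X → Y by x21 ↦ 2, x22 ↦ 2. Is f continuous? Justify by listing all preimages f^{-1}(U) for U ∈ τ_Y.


f IS continuous.

Compute f^{-1}(U) for each U ∈ τ_Y:
  U = ∅: f^{-1}(U) = ∅ ∈ τ_X ✓.
  U = {1}: f^{-1}(U) = ∅ ∈ τ_X ✓.
  U = {1, 2}: f^{-1}(U) = {x21, x22} ∈ τ_X ✓.
Every preimage lies in τ_X, so f IS continuous.


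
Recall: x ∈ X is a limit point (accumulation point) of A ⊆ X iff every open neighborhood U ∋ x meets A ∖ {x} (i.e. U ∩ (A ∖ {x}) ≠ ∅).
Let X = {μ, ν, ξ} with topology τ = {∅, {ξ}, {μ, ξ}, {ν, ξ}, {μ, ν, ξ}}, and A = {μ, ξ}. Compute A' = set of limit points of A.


A' = {μ, ν}

For each x ∈ X, list the open sets U ∈ τ with x ∈ U, then check whether U ∩ (A ∖ {x}) ≠ ∅ for every such U.
  x = μ: opens ∋ x are {μ, ξ}, {μ, ν, ξ}; each meets A ∖ {μ}, so x IS a limit point.
  x = ν: opens ∋ x are {ν, ξ}, {μ, ν, ξ}; each meets A ∖ {ν}, so x IS a limit point.
  x = ξ: open {ξ} ∋ x has {ξ} ∩ (A ∖ {ξ}) = ∅, so x is NOT a limit point.
Collecting: A' = {μ, ν}.


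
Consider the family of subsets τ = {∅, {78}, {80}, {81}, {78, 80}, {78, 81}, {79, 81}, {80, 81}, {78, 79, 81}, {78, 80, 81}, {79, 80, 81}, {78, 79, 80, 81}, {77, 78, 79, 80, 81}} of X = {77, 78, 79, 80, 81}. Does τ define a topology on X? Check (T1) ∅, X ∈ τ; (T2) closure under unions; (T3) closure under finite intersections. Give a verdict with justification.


τ IS a topology on X.

Axiom (T1): ∅ ∈ τ? Yes; X ∈ τ? Yes.
Axiom (T2/T3): check pairwise unions and intersections of members of τ.
All pairwise intersections and unions checked — each lies in τ. Therefore τ satisfies (T1), (T2), (T3): it IS a topology on X.


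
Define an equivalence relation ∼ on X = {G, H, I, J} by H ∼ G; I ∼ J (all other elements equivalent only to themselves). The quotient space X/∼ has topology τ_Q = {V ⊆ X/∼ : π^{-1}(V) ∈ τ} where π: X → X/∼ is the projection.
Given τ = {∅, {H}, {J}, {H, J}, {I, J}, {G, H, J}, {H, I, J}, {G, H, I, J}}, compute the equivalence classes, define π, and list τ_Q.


X/∼ = {[G=H], [I=J]}; |τ_Q| = 3.

Equivalence classes: [G=H], [I=J].
Quotient map π: X → X/∼ sends G ↦ [G=H], H ↦ [G=H], I ↦ [I=J], J ↦ [I=J].
For each subset V ⊆ X/∼, compute π^{-1}(V) ⊆ X and check whether π^{-1}(V) ∈ τ. V is open in τ_Q iff π^{-1}(V) ∈ τ.
  V = {}: π^{-1}(V) = ∅ ∈ τ ✓.
  V = {[G=H]}: π^{-1}(V) = {G, H} ∉ τ ✗.
  V = {[I=J]}: π^{-1}(V) = {I, J} ∈ τ ✓.
  V = {[G=H], [I=J]}: π^{-1}(V) = {G, H, I, J} ∈ τ ✓.
Open sets in the quotient: τ_Q = {{}, {[I=J]}, {[G=H], [I=J]}} (3 elements).


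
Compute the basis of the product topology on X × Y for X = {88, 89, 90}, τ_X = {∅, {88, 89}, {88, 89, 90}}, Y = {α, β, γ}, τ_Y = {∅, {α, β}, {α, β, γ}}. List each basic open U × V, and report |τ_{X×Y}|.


Basis B = {∅ × ∅, {88, 89} × {α, β}, {88, 89} × {α, β, γ}, {88, 89, 90} × {α, β}, {88, 89, 90} × {α, β, γ}}; |τ_{X×Y}| = 6.

Enumerate products U × V with U ∈ τ_X, V ∈ τ_Y (deduplicated):
  ∅ × ∅ = {} (∅)
  {88, 89} × {α, β} = {(88,α), (88,β), (89,α), (89,β)}
  {88, 89} × {α, β, γ} = {(88,α), (88,β), (88,γ), (89,α), (89,β), (89,γ)}
  {88, 89, 90} × {α, β} = {(88,α), (88,β), (89,α), (89,β), (90,α), (90,β)}
  {88, 89, 90} × {α, β, γ} = {(88,α), (88,β), (88,γ), (89,α), (89,β), (89,γ), (90,α), (90,β), (90,γ)}
These 5 distinct sets form the basis B.
Close under arbitrary unions to get τ_{X×Y}; counting gives |τ_{X×Y}| = 6.


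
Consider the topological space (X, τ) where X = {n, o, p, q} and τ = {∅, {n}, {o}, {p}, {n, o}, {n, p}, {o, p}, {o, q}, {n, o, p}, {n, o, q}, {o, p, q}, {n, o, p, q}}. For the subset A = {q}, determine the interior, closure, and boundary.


int(A) = ∅, cl(A) = {q}, ∂A = {q}.

Closed sets in (X, τ) are complements of opens:
  closed(X, τ) = {∅, {n}, {p}, {q}, {n, p}, {n, q}, {o, q}, {p, q}, {n, o, q}, {n, p, q}, {o, p, q}, {n, o, p, q}}.
int(A) = ⋃ {U ∈ τ : U ⊆ A}. Opens contained in A: ∅.
Taking the union of these: int(A) = ∅.
cl(A) = ⋂ {C closed : A ⊆ C}. Closed sets containing A: {q}, {n, q}, {o, q}, {p, q}, {n, o, q}, {n, p, q}, {o, p, q}, {n, o, p, q}.
Intersecting these: cl(A) = {q}.
∂A = cl(A) ∖ int(A) = {q} ∖ ∅ = {q}.


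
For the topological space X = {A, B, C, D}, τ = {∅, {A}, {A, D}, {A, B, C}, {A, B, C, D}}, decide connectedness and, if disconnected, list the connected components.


(X, τ) is connected.

Find clopen sets (U ∈ τ with X ∖ U ∈ τ):
  U = ∅, X ∖ U = {A, B, C, D} — both open, so U is clopen.
  U = {A, B, C, D}, X ∖ U = ∅ — both open, so U is clopen.
Only trivial clopens (∅ and X) exist, so (X, τ) is connected.
Compute connected components by grouping points that agree on all clopens:
  component: {A, B, C, D}


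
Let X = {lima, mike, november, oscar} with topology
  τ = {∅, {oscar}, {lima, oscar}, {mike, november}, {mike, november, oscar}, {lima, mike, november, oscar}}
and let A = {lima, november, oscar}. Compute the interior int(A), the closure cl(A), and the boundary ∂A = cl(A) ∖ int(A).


int(A) = {lima, oscar}, cl(A) = {lima, mike, november, oscar}, ∂A = {mike, november}.

Closed sets in (X, τ) are complements of opens:
  closed(X, τ) = {∅, {lima}, {lima, oscar}, {mike, november}, {lima, mike, november}, {lima, mike, november, oscar}}.
int(A) = ⋃ {U ∈ τ : U ⊆ A}. Opens contained in A: ∅, {oscar}, {lima, oscar}.
Taking the union of these: int(A) = {lima, oscar}.
cl(A) = ⋂ {C closed : A ⊆ C}. Closed sets containing A: {lima, mike, november, oscar}.
Intersecting these: cl(A) = {lima, mike, november, oscar}.
∂A = cl(A) ∖ int(A) = {lima, mike, november, oscar} ∖ {lima, oscar} = {mike, november}.


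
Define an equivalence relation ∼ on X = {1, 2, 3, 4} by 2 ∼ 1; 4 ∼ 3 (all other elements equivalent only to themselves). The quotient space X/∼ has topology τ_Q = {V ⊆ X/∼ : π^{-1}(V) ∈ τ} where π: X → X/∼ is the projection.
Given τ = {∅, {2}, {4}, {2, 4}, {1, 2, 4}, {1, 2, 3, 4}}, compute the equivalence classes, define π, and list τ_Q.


X/∼ = {[1=2], [3=4]}; |τ_Q| = 2.

Equivalence classes: [1=2], [3=4].
Quotient map π: X → X/∼ sends 1 ↦ [1=2], 2 ↦ [1=2], 3 ↦ [3=4], 4 ↦ [3=4].
For each subset V ⊆ X/∼, compute π^{-1}(V) ⊆ X and check whether π^{-1}(V) ∈ τ. V is open in τ_Q iff π^{-1}(V) ∈ τ.
  V = {}: π^{-1}(V) = ∅ ∈ τ ✓.
  V = {[1=2]}: π^{-1}(V) = {1, 2} ∉ τ ✗.
  V = {[3=4]}: π^{-1}(V) = {3, 4} ∉ τ ✗.
  V = {[1=2], [3=4]}: π^{-1}(V) = {1, 2, 3, 4} ∈ τ ✓.
Open sets in the quotient: τ_Q = {{}, {[1=2], [3=4]}} (2 elements).


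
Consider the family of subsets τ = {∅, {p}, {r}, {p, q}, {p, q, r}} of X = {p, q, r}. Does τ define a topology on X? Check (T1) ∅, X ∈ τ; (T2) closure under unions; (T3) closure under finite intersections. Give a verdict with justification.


τ is NOT a topology on X.

Axiom (T1): ∅ ∈ τ? Yes; X ∈ τ? Yes.
Axiom (T2/T3): check pairwise unions and intersections of members of τ.
Counterexample for (T2): {p} ∪ {r} = {p, r} ∉ τ. Therefore τ is NOT a topology.


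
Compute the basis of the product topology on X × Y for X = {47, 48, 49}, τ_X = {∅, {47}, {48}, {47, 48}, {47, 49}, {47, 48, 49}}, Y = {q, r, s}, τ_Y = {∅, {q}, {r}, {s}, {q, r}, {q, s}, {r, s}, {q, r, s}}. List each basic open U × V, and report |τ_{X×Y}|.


Basis B = {∅ × ∅, {47} × {q}, {47} × {r}, {47} × {s}, {48} × {q}, {48} × {r}, {48} × {s}, {47} × {q, r}, {47} × {q, s}, {47, 48} × {q}, {47, 49} × {q}, {47} × {r, s}, {47, 48} × {r}, {47, 49} × {r}, {47, 48} × {s}, {47, 49} × {s}, {48} × {q, r}, {48} × {q, s}, {48} × {r, s}, {47} × {q, r, s}, {47, 48, 49} × {q}, {47, 48, 49} × {r}, {47, 48, 49} × {s}, {48} × {q, r, s}, {47, 48} × {q, r}, {47, 49} × {q, r}, {47, 48} × {q, s}, {47, 49} × {q, s}, {47, 48} × {r, s}, {47, 49} × {r, s}, {47, 48} × {q, r, s}, {47, 49} × {q, r, s}, {47, 48, 49} × {q, r}, {47, 48, 49} × {q, s}, {47, 48, 49} × {r, s}, {47, 48, 49} × {q, r, s}}; |τ_{X×Y}| = 216.

Enumerate products U × V with U ∈ τ_X, V ∈ τ_Y (deduplicated):
  ∅ × ∅ = {} (∅)
  {47} × {q} = {(47,q)}
  {47} × {r} = {(47,r)}
  {47} × {s} = {(47,s)}
  {48} × {q} = {(48,q)}
  {48} × {r} = {(48,r)}
  {48} × {s} = {(48,s)}
  {47} × {q, r} = {(47,q), (47,r)}
  {47} × {q, s} = {(47,q), (47,s)}
  {47, 48} × {q} = {(47,q), (48,q)}
  {47, 49} × {q} = {(47,q), (49,q)}
  {47} × {r, s} = {(47,r), (47,s)}
  {47, 48} × {r} = {(47,r), (48,r)}
  {47, 49} × {r} = {(47,r), (49,r)}
  {47, 48} × {s} = {(47,s), (48,s)}
  {47, 49} × {s} = {(47,s), (49,s)}
  {48} × {q, r} = {(48,q), (48,r)}
  {48} × {q, s} = {(48,q), (48,s)}
  {48} × {r, s} = {(48,r), (48,s)}
  {47} × {q, r, s} = {(47,q), (47,r), (47,s)}
  {47, 48, 49} × {q} = {(47,q), (48,q), (49,q)}
  {47, 48, 49} × {r} = {(47,r), (48,r), (49,r)}
  {47, 48, 49} × {s} = {(47,s), (48,s), (49,s)}
  {48} × {q, r, s} = {(48,q), (48,r), (48,s)}
  {47, 48} × {q, r} = {(47,q), (47,r), (48,q), (48,r)}
  {47, 49} × {q, r} = {(47,q), (47,r), (49,q), (49,r)}
  {47, 48} × {q, s} = {(47,q), (47,s), (48,q), (48,s)}
  {47, 49} × {q, s} = {(47,q), (47,s), (49,q), (49,s)}
  {47, 48} × {r, s} = {(47,r), (47,s), (48,r), (48,s)}
  {47, 49} × {r, s} = {(47,r), (47,s), (49,r), (49,s)}
  {47, 48} × {q, r, s} = {(47,q), (47,r), (47,s), (48,q), (48,r), (48,s)}
  {47, 49} × {q, r, s} = {(47,q), (47,r), (47,s), (49,q), (49,r), (49,s)}
  {47, 48, 49} × {q, r} = {(47,q), (47,r), (48,q), (48,r), (49,q), (49,r)}
  {47, 48, 49} × {q, s} = {(47,q), (47,s), (48,q), (48,s), (49,q), (49,s)}
  {47, 48, 49} × {r, s} = {(47,r), (47,s), (48,r), (48,s), (49,r), (49,s)}
  {47, 48, 49} × {q, r, s} = {(47,q), (47,r), (47,s), (48,q), (48,r), (48,s), (49,q), (49,r), (49,s)}
These 36 distinct sets form the basis B.
Close under arbitrary unions to get τ_{X×Y}; counting gives |τ_{X×Y}| = 216.


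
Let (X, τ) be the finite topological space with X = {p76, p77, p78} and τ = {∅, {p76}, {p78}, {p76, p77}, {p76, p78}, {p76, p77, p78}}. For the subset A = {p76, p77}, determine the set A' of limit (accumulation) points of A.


A' = {p77}

For each x ∈ X, list the open sets U ∈ τ with x ∈ U, then check whether U ∩ (A ∖ {x}) ≠ ∅ for every such U.
  x = p76: open {p76} ∋ x has {p76} ∩ (A ∖ {p76}) = ∅, so x is NOT a limit point.
  x = p77: opens ∋ x are {p76, p77}, {p76, p77, p78}; each meets A ∖ {p77}, so x IS a limit point.
  x = p78: open {p78} ∋ x has {p78} ∩ (A ∖ {p78}) = ∅, so x is NOT a limit point.
Collecting: A' = {p77}.


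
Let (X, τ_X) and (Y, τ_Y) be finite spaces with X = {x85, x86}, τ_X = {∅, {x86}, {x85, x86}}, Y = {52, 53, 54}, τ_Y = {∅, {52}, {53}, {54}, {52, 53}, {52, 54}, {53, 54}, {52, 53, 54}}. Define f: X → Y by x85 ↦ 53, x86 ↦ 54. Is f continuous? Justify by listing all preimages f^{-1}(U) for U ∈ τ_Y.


f is NOT continuous.

Compute f^{-1}(U) for each U ∈ τ_Y:
  U = ∅: f^{-1}(U) = ∅ ∈ τ_X ✓.
  U = {52}: f^{-1}(U) = ∅ ∈ τ_X ✓.
  U = {53}: f^{-1}(U) = {x85} ∉ τ_X ✗.
  U = {54}: f^{-1}(U) = {x86} ∈ τ_X ✓.
  U = {52, 53}: f^{-1}(U) = {x85} ∉ τ_X ✗.
  U = {52, 54}: f^{-1}(U) = {x86} ∈ τ_X ✓.
  U = {53, 54}: f^{-1}(U) = {x85, x86} ∈ τ_X ✓.
  U = {52, 53, 54}: f^{-1}(U) = {x85, x86} ∈ τ_X ✓.
Found U = {53} with f^{-1}(U) = {x85} not in τ_X. Therefore f is NOT continuous.


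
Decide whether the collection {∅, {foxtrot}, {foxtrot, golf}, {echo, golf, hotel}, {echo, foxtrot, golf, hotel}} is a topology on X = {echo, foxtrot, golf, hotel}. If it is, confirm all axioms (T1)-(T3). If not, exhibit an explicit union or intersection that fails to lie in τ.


τ is NOT a topology on X.

Axiom (T1): ∅ ∈ τ? Yes; X ∈ τ? Yes.
Axiom (T2/T3): check pairwise unions and intersections of members of τ.
Counterexample for (T3): {foxtrot, golf} ∩ {echo, golf, hotel} = {golf} ∉ τ. Therefore τ is NOT a topology.


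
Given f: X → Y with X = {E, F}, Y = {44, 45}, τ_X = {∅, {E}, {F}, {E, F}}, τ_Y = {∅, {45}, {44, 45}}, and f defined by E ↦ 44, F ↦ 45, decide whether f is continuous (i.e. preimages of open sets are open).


f IS continuous.

Compute f^{-1}(U) for each U ∈ τ_Y:
  U = ∅: f^{-1}(U) = ∅ ∈ τ_X ✓.
  U = {45}: f^{-1}(U) = {F} ∈ τ_X ✓.
  U = {44, 45}: f^{-1}(U) = {E, F} ∈ τ_X ✓.
Every preimage lies in τ_X, so f IS continuous.


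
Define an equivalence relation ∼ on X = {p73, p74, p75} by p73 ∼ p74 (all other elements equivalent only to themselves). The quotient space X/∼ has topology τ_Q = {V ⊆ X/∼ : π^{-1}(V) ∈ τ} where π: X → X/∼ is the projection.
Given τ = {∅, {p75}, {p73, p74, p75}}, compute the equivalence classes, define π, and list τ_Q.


X/∼ = {[p73=p74], [p75]}; |τ_Q| = 3.

Equivalence classes: [p73=p74], [p75].
Quotient map π: X → X/∼ sends p73 ↦ [p73=p74], p74 ↦ [p73=p74], p75 ↦ [p75].
For each subset V ⊆ X/∼, compute π^{-1}(V) ⊆ X and check whether π^{-1}(V) ∈ τ. V is open in τ_Q iff π^{-1}(V) ∈ τ.
  V = {}: π^{-1}(V) = ∅ ∈ τ ✓.
  V = {[p73=p74]}: π^{-1}(V) = {p73, p74} ∉ τ ✗.
  V = {[p75]}: π^{-1}(V) = {p75} ∈ τ ✓.
  V = {[p73=p74], [p75]}: π^{-1}(V) = {p73, p74, p75} ∈ τ ✓.
Open sets in the quotient: τ_Q = {{}, {[p75]}, {[p73=p74], [p75]}} (3 elements).


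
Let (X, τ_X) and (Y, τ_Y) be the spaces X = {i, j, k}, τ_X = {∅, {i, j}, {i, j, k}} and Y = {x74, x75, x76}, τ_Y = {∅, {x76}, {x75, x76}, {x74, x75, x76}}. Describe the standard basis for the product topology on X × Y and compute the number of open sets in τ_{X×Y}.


Basis B = {∅ × ∅, {i, j} × {x76}, {i, j, k} × {x76}, {i, j} × {x75, x76}, {i, j} × {x74, x75, x76}, {i, j, k} × {x75, x76}, {i, j, k} × {x74, x75, x76}}; |τ_{X×Y}| = 10.

Enumerate products U × V with U ∈ τ_X, V ∈ τ_Y (deduplicated):
  ∅ × ∅ = {} (∅)
  {i, j} × {x76} = {(i,x76), (j,x76)}
  {i, j, k} × {x76} = {(i,x76), (j,x76), (k,x76)}
  {i, j} × {x75, x76} = {(i,x75), (i,x76), (j,x75), (j,x76)}
  {i, j} × {x74, x75, x76} = {(i,x74), (i,x75), (i,x76), (j,x74), (j,x75), (j,x76)}
  {i, j, k} × {x75, x76} = {(i,x75), (i,x76), (j,x75), (j,x76), (k,x75), (k,x76)}
  {i, j, k} × {x74, x75, x76} = {(i,x74), (i,x75), (i,x76), (j,x74), (j,x75), (j,x76), (k,x74), (k,x75), (k,x76)}
These 7 distinct sets form the basis B.
Close under arbitrary unions to get τ_{X×Y}; counting gives |τ_{X×Y}| = 10.


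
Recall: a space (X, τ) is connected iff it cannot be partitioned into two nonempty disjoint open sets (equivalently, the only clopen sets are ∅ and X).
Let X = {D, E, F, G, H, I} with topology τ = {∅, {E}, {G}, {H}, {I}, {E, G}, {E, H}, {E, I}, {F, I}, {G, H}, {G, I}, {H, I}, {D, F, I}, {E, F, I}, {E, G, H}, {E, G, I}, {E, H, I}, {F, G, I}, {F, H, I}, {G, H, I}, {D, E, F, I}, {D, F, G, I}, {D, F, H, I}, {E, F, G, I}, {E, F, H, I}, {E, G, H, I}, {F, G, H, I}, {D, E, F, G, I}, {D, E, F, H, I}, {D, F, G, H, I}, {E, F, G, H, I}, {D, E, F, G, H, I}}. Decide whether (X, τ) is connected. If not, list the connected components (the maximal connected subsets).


(X, τ) is disconnected; components = [{E}, {G}, {H}, {D, F, I}].

Find clopen sets (U ∈ τ with X ∖ U ∈ τ):
  U = ∅, X ∖ U = {D, E, F, G, H, I} — both open, so U is clopen.
  U = {E}, X ∖ U = {D, F, G, H, I} — both open, so U is clopen.
  U = {G}, X ∖ U = {D, E, F, H, I} — both open, so U is clopen.
  U = {H}, X ∖ U = {D, E, F, G, I} — both open, so U is clopen.
  U = {E, G}, X ∖ U = {D, F, H, I} — both open, so U is clopen.
  U = {E, H}, X ∖ U = {D, F, G, I} — both open, so U is clopen.
  U = {G, H}, X ∖ U = {D, E, F, I} — both open, so U is clopen.
  U = {D, F, I}, X ∖ U = {E, G, H} — both open, so U is clopen.
  U = {E, G, H}, X ∖ U = {D, F, I} — both open, so U is clopen.
  U = {D, E, F, I}, X ∖ U = {G, H} — both open, so U is clopen.
  U = {D, F, G, I}, X ∖ U = {E, H} — both open, so U is clopen.
  U = {D, F, H, I}, X ∖ U = {E, G} — both open, so U is clopen.
  U = {D, E, F, G, I}, X ∖ U = {H} — both open, so U is clopen.
  U = {D, E, F, H, I}, X ∖ U = {G} — both open, so U is clopen.
  U = {D, F, G, H, I}, X ∖ U = {E} — both open, so U is clopen.
  U = {D, E, F, G, H, I}, X ∖ U = ∅ — both open, so U is clopen.
Nontrivial clopen(s) exist: e.g. {D, E, F, G, I}. So (X, τ) is disconnected.
Compute connected components by grouping points that agree on all clopens:
  component: {E}
  component: {G}
  component: {H}
  component: {D, F, I}
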